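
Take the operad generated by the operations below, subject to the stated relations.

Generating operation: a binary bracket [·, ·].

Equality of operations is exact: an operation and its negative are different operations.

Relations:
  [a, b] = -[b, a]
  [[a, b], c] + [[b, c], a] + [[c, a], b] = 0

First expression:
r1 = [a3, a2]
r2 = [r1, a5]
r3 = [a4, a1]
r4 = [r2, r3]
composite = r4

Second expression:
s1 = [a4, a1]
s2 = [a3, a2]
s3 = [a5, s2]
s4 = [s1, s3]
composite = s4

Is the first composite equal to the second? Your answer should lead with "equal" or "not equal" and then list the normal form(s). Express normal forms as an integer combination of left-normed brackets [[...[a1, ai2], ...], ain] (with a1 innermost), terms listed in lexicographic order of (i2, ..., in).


equal; both compose to -[[[[a1, a4], a2], a3], a5] + [[[[a1, a4], a3], a2], a5] + [[[[a1, a4], a5], a2], a3] - [[[[a1, a4], a5], a3], a2]


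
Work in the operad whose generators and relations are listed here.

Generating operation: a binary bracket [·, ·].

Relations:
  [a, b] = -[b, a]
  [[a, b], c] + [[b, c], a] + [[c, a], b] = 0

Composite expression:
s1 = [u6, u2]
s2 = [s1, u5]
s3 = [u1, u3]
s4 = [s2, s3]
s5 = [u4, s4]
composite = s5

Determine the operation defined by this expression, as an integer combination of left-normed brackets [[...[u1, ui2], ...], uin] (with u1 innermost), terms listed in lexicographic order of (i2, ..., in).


A multilinear Lie element is pinned by u1-initial words (u1 innermost).
Composite bracket: [u4, [[[u6, u2], u5], [u1, u3]]]
Each bracket splits as ab - ba, giving 32 signed words (2^5 = 32).
Words beginning with u1 determine it all:
  the word u1u3u2u6u5u4 carries sign -1 and contributes -[[[[[u1, u3], u2], u6], u5], u4]
  the word u1u3u5u2u6u4 carries sign +1 and contributes +[[[[[u1, u3], u5], u2], u6], u4]
  the word u1u3u5u6u2u4 carries sign -1 and contributes -[[[[[u1, u3], u5], u6], u2], u4]
  the word u1u3u6u2u5u4 carries sign +1 and contributes +[[[[[u1, u3], u6], u2], u5], u4]

-[[[[[u1, u3], u2], u6], u5], u4] + [[[[[u1, u3], u5], u2], u6], u4] - [[[[[u1, u3], u5], u6], u2], u4] + [[[[[u1, u3], u6], u2], u5], u4]


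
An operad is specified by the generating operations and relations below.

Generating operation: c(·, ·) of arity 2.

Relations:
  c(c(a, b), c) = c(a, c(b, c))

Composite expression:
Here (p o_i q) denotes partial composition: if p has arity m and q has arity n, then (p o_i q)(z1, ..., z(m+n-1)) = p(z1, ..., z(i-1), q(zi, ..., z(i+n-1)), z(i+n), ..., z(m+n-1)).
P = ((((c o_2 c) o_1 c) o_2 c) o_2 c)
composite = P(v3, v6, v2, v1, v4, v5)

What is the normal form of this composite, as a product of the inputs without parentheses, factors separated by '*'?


v3 * v6 * v2 * v1 * v4 * v5


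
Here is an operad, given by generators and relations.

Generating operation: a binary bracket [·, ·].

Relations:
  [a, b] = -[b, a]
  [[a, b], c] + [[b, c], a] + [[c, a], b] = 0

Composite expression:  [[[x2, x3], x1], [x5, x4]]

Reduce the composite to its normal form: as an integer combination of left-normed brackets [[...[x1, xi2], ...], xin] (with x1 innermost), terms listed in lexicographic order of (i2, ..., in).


Skip Jacobi rewriting: expand, keep x1-initial words, read off terms.
Composite bracket: [[[x2, x3], x1], [x5, x4]]
Under [a, b] = ab - ba we get 16 signed associative words (2^4 = 16).
Only words starting with x1 matter:
  sign of x1x2x3x4x5 is +1, so it contributes +[[[[x1, x2], x3], x4], x5]
  sign of x1x2x3x5x4 is -1, so it contributes -[[[[x1, x2], x3], x5], x4]
  sign of x1x3x2x4x5 is -1, so it contributes -[[[[x1, x3], x2], x4], x5]
  sign of x1x3x2x5x4 is +1, so it contributes +[[[[x1, x3], x2], x5], x4]

[[[[x1, x2], x3], x4], x5] - [[[[x1, x2], x3], x5], x4] - [[[[x1, x3], x2], x4], x5] + [[[[x1, x3], x2], x5], x4]


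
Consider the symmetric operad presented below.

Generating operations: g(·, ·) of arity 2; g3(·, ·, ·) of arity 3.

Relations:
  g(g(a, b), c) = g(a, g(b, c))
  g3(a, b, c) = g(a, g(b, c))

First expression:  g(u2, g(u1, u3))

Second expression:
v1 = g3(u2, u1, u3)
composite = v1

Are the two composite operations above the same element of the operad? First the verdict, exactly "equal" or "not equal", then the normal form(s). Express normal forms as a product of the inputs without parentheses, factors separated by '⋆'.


The first expression, normalized: u2 ⋆ u1 ⋆ u3
The second expression, normalized: u2 ⋆ u1 ⋆ u3
The normal forms match — equal.

equal; both compose to u2 ⋆ u1 ⋆ u3


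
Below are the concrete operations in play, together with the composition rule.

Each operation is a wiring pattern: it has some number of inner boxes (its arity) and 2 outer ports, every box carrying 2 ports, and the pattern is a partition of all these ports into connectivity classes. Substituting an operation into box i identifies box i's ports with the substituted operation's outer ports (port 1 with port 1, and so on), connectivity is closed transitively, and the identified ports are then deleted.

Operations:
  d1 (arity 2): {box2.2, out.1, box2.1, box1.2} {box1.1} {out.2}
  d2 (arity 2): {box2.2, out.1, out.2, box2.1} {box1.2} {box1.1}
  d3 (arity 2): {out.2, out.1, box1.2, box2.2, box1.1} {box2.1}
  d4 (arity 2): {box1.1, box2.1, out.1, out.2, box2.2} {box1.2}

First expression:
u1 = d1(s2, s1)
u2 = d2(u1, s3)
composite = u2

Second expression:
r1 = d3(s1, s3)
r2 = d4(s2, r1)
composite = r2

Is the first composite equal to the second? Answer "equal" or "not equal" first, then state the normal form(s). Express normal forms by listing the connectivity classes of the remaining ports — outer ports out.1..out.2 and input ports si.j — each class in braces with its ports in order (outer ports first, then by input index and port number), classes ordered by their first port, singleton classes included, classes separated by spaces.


not equal: they reduce to {out.1, out.2, s3.1, s3.2} {s1.1, s1.2, s2.2} {s2.1} and {out.1, out.2, s1.1, s1.2, s2.1, s3.2} {s2.2} {s3.1}

The first expression reduces to {out.1, out.2, s3.1, s3.2} {s1.1, s1.2, s2.2} {s2.1}
The second expression reduces to {out.1, out.2, s1.1, s1.2, s2.1, s3.2} {s2.2} {s3.1}
The forms do not match — not equal.


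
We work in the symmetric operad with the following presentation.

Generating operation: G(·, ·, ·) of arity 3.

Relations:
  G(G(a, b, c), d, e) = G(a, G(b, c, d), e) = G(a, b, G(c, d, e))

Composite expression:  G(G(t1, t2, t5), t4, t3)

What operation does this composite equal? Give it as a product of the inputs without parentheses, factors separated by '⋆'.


All parenthesizations of G agree; list the t-inputs left to right.
G(t1, t2, t5) collapses to t1 ⋆ t2 ⋆ t5
G(G(t1, t2, t5), t4, t3) collapses to t1 ⋆ t2 ⋆ t5 ⋆ t4 ⋆ t3

t1 ⋆ t2 ⋆ t5 ⋆ t4 ⋆ t3


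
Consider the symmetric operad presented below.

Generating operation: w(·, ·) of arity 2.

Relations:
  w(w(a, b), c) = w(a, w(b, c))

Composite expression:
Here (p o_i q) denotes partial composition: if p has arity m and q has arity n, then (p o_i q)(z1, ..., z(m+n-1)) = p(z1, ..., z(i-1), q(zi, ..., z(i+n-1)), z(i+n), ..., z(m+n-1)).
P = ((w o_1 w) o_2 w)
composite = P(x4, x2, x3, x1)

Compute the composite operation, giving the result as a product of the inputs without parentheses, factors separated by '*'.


Key point: w is associative — brackets drop, the x-order remains.
w(x2, x3) linearizes to x2 * x3
w(x4, w(x2, x3)) linearizes to x4 * x2 * x3
w(w(x4, w(x2, x3)), x1) linearizes to x4 * x2 * x3 * x1

x4 * x2 * x3 * x1


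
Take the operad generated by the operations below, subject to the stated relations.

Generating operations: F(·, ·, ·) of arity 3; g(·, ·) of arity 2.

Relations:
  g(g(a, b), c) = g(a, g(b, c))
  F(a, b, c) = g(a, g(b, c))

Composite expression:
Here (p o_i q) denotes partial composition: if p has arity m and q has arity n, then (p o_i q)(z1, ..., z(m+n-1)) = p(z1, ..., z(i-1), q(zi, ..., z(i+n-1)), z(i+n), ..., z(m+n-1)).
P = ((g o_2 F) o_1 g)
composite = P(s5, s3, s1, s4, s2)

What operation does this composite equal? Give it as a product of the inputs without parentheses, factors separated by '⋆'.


s5 ⋆ s3 ⋆ s1 ⋆ s4 ⋆ s2


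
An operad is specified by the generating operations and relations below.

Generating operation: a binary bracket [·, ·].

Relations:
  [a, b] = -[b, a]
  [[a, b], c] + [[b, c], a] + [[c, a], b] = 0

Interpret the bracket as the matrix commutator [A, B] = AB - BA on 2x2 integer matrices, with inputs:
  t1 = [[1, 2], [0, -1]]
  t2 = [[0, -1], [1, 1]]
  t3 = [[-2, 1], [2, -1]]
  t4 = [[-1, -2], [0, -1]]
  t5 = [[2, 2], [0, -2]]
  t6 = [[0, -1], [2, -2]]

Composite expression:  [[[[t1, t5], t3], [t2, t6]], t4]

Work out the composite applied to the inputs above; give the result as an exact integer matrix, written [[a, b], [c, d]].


[[128, 64], [0, -128]]

[t1, t5] = [[0, -4], [0, 0]]
[[t1, t5], t3] = [[-8, -4], [0, 8]]
[t2, t6] = [[-1, 3], [4, 1]]
[[[t1, t5], t3], [t2, t6]] = [[-16, -56], [64, 16]]
[[[[t1, t5], t3], [t2, t6]], t4] = [[128, 64], [0, -128]]


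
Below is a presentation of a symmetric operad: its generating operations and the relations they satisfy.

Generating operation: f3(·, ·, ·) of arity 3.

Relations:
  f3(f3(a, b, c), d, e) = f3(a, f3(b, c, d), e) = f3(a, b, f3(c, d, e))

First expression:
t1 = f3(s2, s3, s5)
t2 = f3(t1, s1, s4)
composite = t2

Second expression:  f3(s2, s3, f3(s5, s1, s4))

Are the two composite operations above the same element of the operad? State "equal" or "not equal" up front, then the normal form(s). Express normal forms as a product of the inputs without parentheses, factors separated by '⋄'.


Reducing the first expression gives s2 ⋄ s3 ⋄ s5 ⋄ s1 ⋄ s4
Reducing the second expression gives s2 ⋄ s3 ⋄ s5 ⋄ s1 ⋄ s4
Identical normal forms: equal.

equal — both sides give s2 ⋄ s3 ⋄ s5 ⋄ s1 ⋄ s4


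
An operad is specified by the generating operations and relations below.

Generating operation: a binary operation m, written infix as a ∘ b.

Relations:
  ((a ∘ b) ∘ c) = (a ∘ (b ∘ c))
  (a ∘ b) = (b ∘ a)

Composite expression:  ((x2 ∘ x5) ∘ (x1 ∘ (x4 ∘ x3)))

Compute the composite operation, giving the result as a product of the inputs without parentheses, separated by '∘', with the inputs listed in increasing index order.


Reordering under m is free, so list the x-inputs canonically.
(x2 ∘ x5) collapses to x2 ∘ x5
(x4 ∘ x3) collapses to x4 ∘ x3
(x1 ∘ (x4 ∘ x3)) collapses to x1 ∘ x4 ∘ x3
((x2 ∘ x5) ∘ (x1 ∘ (x4 ∘ x3))) collapses to x2 ∘ x5 ∘ x1 ∘ x4 ∘ x3
reordering the factors by index: x1 ∘ x2 ∘ x3 ∘ x4 ∘ x5

x1 ∘ x2 ∘ x3 ∘ x4 ∘ x5


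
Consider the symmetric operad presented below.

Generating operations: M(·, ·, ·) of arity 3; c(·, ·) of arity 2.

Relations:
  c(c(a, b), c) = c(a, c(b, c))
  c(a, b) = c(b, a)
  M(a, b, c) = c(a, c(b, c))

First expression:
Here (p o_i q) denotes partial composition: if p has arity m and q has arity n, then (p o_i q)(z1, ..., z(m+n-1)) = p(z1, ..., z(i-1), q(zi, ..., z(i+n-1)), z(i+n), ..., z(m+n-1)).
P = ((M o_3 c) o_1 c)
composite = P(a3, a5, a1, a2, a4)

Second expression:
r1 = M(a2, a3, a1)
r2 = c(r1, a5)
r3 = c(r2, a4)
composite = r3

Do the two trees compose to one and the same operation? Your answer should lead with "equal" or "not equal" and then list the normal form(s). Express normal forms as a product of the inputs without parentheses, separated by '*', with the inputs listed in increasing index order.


equal; the common form is a1 * a2 * a3 * a4 * a5

The first composite normalizes to a1 * a2 * a3 * a4 * a5
The second composite normalizes to a1 * a2 * a3 * a4 * a5
Both agree, so they are equal.


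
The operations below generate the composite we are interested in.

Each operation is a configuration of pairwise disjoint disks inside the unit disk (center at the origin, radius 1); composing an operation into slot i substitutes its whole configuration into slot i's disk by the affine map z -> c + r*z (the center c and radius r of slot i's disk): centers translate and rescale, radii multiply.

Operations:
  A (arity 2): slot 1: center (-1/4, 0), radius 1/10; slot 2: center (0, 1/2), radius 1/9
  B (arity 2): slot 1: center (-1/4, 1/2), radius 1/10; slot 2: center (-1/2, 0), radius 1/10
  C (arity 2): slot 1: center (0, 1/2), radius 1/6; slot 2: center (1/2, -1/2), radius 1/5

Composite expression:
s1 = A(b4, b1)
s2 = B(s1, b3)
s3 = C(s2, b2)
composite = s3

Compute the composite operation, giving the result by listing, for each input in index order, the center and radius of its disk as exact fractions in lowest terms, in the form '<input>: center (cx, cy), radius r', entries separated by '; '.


b1: center (-1/24, 71/120), radius 1/540; b2: center (1/2, -1/2), radius 1/5; b3: center (-1/12, 1/2), radius 1/60; b4: center (-11/240, 7/12), radius 1/600

Below C, radii multiply path by path; the b-disk centers shift.
input b4: composing its 3 substitution steps yields center (-11/240, 7/12), radius 1/600
input b1: composing its 3 substitution steps yields center (-1/24, 71/120), radius 1/540
input b3: composing its 2 substitution steps yields center (-1/12, 1/2), radius 1/60
input b2: composing its 1 substitution step yields center (1/2, -1/2), radius 1/5


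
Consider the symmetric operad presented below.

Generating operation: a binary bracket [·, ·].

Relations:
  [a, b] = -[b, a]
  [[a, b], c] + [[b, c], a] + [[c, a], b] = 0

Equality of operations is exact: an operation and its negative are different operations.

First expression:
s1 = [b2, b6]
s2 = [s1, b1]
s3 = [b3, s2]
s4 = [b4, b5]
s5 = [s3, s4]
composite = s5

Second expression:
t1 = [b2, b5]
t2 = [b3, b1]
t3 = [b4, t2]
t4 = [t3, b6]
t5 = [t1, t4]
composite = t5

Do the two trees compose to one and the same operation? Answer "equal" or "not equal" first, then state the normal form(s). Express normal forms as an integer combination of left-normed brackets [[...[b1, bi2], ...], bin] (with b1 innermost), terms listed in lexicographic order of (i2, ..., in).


not equal — first [[[[[b1, b2], b6], b3], b4], b5] - [[[[[b1, b2], b6], b3], b5], b4] - [[[[[b1, b6], b2], b3], b4], b5] + [[[[[b1, b6], b2], b3], b5], b4], second -[[[[[b1, b3], b4], b6], b2], b5] + [[[[[b1, b3], b4], b6], b5], b2]

Reducing the first expression gives [[[[[b1, b2], b6], b3], b4], b5] - [[[[[b1, b2], b6], b3], b5], b4] - [[[[[b1, b6], b2], b3], b4], b5] + [[[[[b1, b6], b2], b3], b5], b4]
Reducing the second expression gives -[[[[[b1, b3], b4], b6], b2], b5] + [[[[[b1, b3], b4], b6], b5], b2]
The normal forms differ: not equal.


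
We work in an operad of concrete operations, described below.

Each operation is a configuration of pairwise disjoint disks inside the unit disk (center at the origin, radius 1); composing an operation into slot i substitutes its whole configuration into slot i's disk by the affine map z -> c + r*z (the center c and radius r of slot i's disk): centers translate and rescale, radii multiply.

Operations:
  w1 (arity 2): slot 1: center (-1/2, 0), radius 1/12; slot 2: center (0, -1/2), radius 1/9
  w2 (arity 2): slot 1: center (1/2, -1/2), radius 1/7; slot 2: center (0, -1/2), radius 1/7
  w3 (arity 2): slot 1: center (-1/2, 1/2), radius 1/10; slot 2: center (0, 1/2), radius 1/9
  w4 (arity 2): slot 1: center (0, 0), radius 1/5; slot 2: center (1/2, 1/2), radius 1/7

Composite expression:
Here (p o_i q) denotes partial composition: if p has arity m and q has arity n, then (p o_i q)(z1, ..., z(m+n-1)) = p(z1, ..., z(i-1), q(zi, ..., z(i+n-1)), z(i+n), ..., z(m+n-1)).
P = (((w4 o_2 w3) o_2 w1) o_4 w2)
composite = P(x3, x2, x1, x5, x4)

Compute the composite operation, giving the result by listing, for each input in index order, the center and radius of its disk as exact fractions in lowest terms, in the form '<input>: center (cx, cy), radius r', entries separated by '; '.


Affine substitution under w4: radii multiply and x-centers shift.
for x3, the 1-step affine chain lands on center (0, 0), radius 1/5
for x2, the 3-step affine chain lands on center (59/140, 4/7), radius 1/840
for x1, the 3-step affine chain lands on center (3/7, 79/140), radius 1/630
for x5, the 3-step affine chain lands on center (32/63, 71/126), radius 1/441
for x4, the 3-step affine chain lands on center (1/2, 71/126), radius 1/441

x1: center (3/7, 79/140), radius 1/630; x2: center (59/140, 4/7), radius 1/840; x3: center (0, 0), radius 1/5; x4: center (1/2, 71/126), radius 1/441; x5: center (32/63, 71/126), radius 1/441


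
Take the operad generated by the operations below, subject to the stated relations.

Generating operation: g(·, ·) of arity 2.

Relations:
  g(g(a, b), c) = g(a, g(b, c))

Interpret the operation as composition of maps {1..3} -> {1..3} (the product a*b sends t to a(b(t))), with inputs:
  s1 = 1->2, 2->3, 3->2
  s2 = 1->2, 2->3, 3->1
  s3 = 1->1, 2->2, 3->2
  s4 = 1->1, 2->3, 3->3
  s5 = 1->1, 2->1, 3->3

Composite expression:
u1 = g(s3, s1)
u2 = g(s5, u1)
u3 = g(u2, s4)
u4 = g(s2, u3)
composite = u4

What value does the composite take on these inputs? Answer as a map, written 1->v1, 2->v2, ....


g(s3, s1) = 1->2, 2->2, 3->2
g(s5, g(s3, s1)) = 1->1, 2->1, 3->1
g(g(s5, g(s3, s1)), s4) = 1->1, 2->1, 3->1
g(s2, g(g(s5, g(s3, s1)), s4)) = 1->2, 2->2, 3->2

1->2, 2->2, 3->2


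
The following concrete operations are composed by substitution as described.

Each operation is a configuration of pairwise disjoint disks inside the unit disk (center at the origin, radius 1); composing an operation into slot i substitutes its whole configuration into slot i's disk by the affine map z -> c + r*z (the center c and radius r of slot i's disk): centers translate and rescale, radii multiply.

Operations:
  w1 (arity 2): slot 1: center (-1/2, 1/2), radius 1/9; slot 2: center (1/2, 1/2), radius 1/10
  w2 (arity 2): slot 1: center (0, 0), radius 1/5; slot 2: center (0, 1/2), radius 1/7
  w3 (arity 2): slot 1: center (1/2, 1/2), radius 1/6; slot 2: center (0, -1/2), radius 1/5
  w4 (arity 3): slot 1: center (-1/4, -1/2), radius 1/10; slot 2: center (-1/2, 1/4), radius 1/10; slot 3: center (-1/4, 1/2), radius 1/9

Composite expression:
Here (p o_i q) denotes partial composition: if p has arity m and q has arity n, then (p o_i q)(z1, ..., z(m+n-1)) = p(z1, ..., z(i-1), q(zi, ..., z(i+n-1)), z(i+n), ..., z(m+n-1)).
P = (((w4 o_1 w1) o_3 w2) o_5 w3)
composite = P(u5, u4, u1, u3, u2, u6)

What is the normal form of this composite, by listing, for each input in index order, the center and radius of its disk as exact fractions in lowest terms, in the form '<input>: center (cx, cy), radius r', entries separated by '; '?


u1: center (-1/2, 1/4), radius 1/50; u2: center (-7/36, 5/9), radius 1/54; u3: center (-1/2, 3/10), radius 1/70; u4: center (-1/5, -9/20), radius 1/100; u5: center (-3/10, -9/20), radius 1/90; u6: center (-1/4, 4/9), radius 1/45

Affine substitution under w4: radii multiply and u-centers shift.
for u5, the 2-step affine chain lands on center (-3/10, -9/20), radius 1/90
for u4, the 2-step affine chain lands on center (-1/5, -9/20), radius 1/100
for u1, the 2-step affine chain lands on center (-1/2, 1/4), radius 1/50
for u3, the 2-step affine chain lands on center (-1/2, 3/10), radius 1/70
for u2, the 2-step affine chain lands on center (-7/36, 5/9), radius 1/54
for u6, the 2-step affine chain lands on center (-1/4, 4/9), radius 1/45


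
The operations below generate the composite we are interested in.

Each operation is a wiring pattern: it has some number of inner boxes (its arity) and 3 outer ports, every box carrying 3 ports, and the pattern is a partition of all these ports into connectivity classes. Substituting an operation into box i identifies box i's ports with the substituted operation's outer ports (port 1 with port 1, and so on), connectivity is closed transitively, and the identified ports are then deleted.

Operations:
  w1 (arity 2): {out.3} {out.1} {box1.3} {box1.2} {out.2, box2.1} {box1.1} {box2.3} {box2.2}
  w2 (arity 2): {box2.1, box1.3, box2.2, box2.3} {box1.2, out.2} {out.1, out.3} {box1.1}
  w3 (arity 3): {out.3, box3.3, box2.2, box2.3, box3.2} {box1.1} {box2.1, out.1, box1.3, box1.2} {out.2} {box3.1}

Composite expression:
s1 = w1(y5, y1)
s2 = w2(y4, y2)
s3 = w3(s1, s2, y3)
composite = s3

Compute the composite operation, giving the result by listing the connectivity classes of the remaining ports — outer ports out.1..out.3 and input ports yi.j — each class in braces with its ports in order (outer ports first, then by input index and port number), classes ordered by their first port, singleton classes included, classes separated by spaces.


{out.1, out.3, y1.1, y3.2, y3.3, y4.2} {out.2} {y1.2} {y1.3} {y2.1, y2.2, y2.3, y4.3} {y3.1} {y4.1} {y5.1} {y5.2} {y5.3}

After gluing at w3, chains via deleted ports link the y-ports.
through w1, on inputs (y5, y1): {out.1} {out.2, y1.1} {out.3} {y1.2} {y1.3} {y5.1} {y5.2} {y5.3} (out.j = stage outer ports)
through w2, on inputs (y4, y2): {out.1, out.3} {out.2, y4.2} {y2.1, y2.2, y2.3, y4.3} {y4.1} (out.j = stage outer ports)
through w3, on inputs (y5, y1, y4, y2, y3): {out.1, out.3, y1.1, y3.2, y3.3, y4.2} {out.2} {y1.2} {y1.3} {y2.1, y2.2, y2.3, y4.3} {y3.1} {y4.1} {y5.1} {y5.2} {y5.3} (out.j = stage outer ports)


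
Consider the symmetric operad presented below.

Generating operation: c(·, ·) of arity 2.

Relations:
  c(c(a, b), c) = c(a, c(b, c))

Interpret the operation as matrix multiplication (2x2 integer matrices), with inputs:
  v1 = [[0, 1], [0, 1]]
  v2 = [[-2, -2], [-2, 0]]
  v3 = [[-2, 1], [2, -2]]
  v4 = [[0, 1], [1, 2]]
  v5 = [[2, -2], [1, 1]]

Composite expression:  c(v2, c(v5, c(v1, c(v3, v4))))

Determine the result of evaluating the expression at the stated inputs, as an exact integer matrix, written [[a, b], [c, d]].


c(v3, v4) = [[1, 0], [-2, -2]]
c(v1, c(v3, v4)) = [[-2, -2], [-2, -2]]
c(v5, c(v1, c(v3, v4))) = [[0, 0], [-4, -4]]
c(v2, c(v5, c(v1, c(v3, v4)))) = [[8, 8], [0, 0]]

[[8, 8], [0, 0]]


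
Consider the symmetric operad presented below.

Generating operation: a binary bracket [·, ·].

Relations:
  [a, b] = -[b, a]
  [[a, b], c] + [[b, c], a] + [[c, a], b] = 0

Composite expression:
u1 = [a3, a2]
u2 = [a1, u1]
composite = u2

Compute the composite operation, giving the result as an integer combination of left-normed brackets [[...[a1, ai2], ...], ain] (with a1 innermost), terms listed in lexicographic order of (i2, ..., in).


-[[a1, a2], a3] + [[a1, a3], a2]

In the tensor algebra, words opening a1 carry the a1-anchored form.
Composite bracket: [a1, [a3, a2]]
Under [a, b] = ab - ba we get 4 signed associative words (2^2 = 4).
Collect the words opening with a1:
  word a1a2a3 has sign -1, contributing -[[a1, a2], a3]
  word a1a3a2 has sign +1, contributing +[[a1, a3], a2]


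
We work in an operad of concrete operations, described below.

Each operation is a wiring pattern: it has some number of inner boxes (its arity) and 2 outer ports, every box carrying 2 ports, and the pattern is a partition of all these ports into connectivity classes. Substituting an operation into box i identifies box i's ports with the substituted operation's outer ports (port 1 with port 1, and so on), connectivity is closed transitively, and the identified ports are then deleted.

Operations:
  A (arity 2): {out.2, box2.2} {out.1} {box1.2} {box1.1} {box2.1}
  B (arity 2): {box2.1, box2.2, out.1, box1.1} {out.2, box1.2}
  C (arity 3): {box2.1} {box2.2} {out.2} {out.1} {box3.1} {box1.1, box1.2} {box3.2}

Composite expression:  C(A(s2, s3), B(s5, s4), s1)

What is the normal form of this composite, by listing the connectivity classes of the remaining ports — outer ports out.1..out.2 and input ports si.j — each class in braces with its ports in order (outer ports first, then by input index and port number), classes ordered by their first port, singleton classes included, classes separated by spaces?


{out.1} {out.2} {s1.1} {s1.2} {s2.1} {s2.2} {s3.1} {s3.2} {s4.1, s4.2, s5.1} {s5.2}

Two ports join when wires chain via C-identified ports.
composing A on (s2, s3), with out.j its own outer ports: {out.1} {out.2, s3.2} {s2.1} {s2.2} {s3.1}
composing B on (s5, s4), with out.j its own outer ports: {out.1, s4.1, s4.2, s5.1} {out.2, s5.2}
composing C on (s2, s3, s5, s4, s1), with out.j its own outer ports: {out.1} {out.2} {s1.1} {s1.2} {s2.1} {s2.2} {s3.1} {s3.2} {s4.1, s4.2, s5.1} {s5.2}


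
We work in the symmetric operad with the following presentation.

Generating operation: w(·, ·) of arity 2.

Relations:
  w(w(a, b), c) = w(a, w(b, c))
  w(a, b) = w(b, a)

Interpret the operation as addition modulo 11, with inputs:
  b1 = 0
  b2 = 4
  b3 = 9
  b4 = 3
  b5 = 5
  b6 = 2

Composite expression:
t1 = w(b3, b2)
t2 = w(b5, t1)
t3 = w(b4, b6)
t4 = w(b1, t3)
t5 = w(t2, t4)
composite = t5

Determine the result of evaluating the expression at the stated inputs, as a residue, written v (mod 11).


w(b3, b2) = 2
w(b5, w(b3, b2)) = 7
w(b4, b6) = 5
w(b1, w(b4, b6)) = 5
w(w(b5, w(b3, b2)), w(b1, w(b4, b6))) = 1

1 (mod 11)


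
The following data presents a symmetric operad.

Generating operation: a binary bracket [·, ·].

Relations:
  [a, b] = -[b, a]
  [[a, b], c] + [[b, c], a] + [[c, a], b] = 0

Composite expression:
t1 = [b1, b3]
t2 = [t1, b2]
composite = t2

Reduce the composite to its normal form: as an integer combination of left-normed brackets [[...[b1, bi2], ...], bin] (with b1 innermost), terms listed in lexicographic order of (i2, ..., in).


[[b1, b3], b2]

Skip Jacobi rewriting: expand, keep b1-initial words, read off terms.
Composite bracket: [[b1, b3], b2]
Expanding via [a, b] = ab - ba: 4 signed words (2^2 = 4).
The b1-initial words carry the normal form:
  b1b3b2 appears with sign +1, giving the term +[[b1, b3], b2]


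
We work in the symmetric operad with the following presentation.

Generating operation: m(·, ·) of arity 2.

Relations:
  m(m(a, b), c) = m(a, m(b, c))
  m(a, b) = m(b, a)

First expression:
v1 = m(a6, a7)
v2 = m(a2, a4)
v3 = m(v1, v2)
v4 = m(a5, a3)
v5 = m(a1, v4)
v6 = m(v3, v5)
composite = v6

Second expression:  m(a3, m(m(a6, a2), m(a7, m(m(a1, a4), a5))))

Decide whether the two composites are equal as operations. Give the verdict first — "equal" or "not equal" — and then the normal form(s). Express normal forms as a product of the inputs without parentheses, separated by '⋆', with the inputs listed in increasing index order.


equal; both compose to a1 ⋆ a2 ⋆ a3 ⋆ a4 ⋆ a5 ⋆ a6 ⋆ a7

In normal form, the first expression is a1 ⋆ a2 ⋆ a3 ⋆ a4 ⋆ a5 ⋆ a6 ⋆ a7
In normal form, the second expression is a1 ⋆ a2 ⋆ a3 ⋆ a4 ⋆ a5 ⋆ a6 ⋆ a7
Both agree, so they are equal.


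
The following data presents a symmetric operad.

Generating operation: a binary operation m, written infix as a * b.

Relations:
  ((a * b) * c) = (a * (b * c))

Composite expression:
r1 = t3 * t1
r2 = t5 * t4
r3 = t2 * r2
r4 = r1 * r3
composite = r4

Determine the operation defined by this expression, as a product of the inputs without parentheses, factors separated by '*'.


Under associativity of m, the answer is the t's in reading order.
(t3 * t1) spells out as t3 * t1
(t5 * t4) spells out as t5 * t4
(t2 * (t5 * t4)) spells out as t2 * t5 * t4
((t3 * t1) * (t2 * (t5 * t4))) spells out as t3 * t1 * t2 * t5 * t4

t3 * t1 * t2 * t5 * t4


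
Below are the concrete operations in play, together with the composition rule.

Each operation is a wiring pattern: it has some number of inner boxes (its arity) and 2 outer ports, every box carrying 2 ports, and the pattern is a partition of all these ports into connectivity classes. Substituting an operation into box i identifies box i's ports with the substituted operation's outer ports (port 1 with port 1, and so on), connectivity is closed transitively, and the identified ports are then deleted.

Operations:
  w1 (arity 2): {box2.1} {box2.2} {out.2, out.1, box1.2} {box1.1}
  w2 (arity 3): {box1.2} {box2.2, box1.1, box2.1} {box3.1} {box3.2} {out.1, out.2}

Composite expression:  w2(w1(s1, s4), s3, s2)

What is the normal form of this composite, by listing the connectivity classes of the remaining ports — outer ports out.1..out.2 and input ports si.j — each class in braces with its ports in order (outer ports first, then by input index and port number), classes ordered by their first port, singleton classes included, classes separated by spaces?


{out.1, out.2} {s1.1} {s1.2, s3.1, s3.2} {s2.1} {s2.2} {s4.1} {s4.2}

Substituting into w2 glues patterns; closure does the rest.
stage w1: inputs (s1, s4), connectivity {out.1, out.2, s1.2} {s1.1} {s4.1} {s4.2}, out.j its boundary
stage w2: inputs (s1, s4, s3, s2), connectivity {out.1, out.2} {s1.1} {s1.2, s3.1, s3.2} {s2.1} {s2.2} {s4.1} {s4.2}, out.j its boundary


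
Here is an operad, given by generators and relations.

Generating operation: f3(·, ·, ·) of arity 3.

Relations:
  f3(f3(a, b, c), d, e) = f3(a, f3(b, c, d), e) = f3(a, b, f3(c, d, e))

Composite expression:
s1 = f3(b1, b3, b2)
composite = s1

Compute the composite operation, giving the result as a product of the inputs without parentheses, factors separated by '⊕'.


Every regrouping of f3 is equal, so read the b-inputs in written order.
f3(b1, b3, b2) spells out as b1 ⊕ b3 ⊕ b2

b1 ⊕ b3 ⊕ b2


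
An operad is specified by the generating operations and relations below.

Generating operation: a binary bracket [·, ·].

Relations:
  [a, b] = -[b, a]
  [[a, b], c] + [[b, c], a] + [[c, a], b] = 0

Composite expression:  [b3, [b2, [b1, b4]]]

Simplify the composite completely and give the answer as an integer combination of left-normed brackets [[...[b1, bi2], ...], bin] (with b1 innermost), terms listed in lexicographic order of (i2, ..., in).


In the tensor algebra, words opening b1 carry the b1-anchored form.
Composite bracket: [b3, [b2, [b1, b4]]]
The bracket unfolds into 8 signed words via [a, b] = ab - ba (2^3 = 8).
Words beginning with b1 determine it all:
  from b1b4b2b3, sign +1: term +[[[b1, b4], b2], b3]

[[[b1, b4], b2], b3]


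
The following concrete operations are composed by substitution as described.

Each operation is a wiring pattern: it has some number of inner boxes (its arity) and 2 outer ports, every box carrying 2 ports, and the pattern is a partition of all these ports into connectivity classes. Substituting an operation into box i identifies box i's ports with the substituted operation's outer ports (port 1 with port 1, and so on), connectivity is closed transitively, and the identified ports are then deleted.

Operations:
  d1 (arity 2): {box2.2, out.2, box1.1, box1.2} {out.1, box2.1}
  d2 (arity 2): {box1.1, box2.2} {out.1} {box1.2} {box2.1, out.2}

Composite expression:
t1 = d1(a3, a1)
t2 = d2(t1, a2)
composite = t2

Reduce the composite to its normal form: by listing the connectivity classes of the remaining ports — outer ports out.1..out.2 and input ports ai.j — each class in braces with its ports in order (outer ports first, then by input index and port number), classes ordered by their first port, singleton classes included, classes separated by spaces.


Treat the ports identified at d2 as solder joints: merge, then drop.
through d1, on inputs (a3, a1): {out.1, a1.1} {out.2, a1.2, a3.1, a3.2} (out.j = stage outer ports)
through d2, on inputs (a3, a1, a2): {out.1} {out.2, a2.1} {a1.1, a2.2} {a1.2, a3.1, a3.2} (out.j = stage outer ports)

{out.1} {out.2, a2.1} {a1.1, a2.2} {a1.2, a3.1, a3.2}


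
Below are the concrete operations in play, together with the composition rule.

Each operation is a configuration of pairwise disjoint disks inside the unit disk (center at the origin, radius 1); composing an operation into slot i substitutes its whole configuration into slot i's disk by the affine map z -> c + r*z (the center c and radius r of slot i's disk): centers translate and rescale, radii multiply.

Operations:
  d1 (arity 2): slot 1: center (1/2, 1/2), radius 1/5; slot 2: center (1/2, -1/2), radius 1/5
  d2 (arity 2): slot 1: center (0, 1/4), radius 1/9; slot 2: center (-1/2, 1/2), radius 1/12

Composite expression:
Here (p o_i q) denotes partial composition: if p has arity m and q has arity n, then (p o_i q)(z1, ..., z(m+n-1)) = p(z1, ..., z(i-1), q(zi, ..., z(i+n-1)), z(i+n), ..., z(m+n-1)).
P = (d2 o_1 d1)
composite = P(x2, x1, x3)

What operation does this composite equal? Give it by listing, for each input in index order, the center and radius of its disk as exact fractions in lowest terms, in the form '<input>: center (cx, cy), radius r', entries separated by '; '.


x1: center (1/18, 7/36), radius 1/45; x2: center (1/18, 11/36), radius 1/45; x3: center (-1/2, 1/2), radius 1/12

Only the slot chain above each x matters under d2; compose those maps.
input x2: applying the 2 nested substitutions gives center (1/18, 11/36), radius 1/45
input x1: applying the 2 nested substitutions gives center (1/18, 7/36), radius 1/45
input x3: applying the 1 nested substitution gives center (-1/2, 1/2), radius 1/12


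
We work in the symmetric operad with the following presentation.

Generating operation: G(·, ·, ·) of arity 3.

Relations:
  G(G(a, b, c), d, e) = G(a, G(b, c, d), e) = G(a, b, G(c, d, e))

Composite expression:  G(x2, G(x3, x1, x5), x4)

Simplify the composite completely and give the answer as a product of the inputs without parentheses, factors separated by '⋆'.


Every regrouping of G is equal, so read the x-inputs in written order.
G(x3, x1, x5) reduces to x3 ⋆ x1 ⋆ x5
G(x2, G(x3, x1, x5), x4) reduces to x2 ⋆ x3 ⋆ x1 ⋆ x5 ⋆ x4

x2 ⋆ x3 ⋆ x1 ⋆ x5 ⋆ x4


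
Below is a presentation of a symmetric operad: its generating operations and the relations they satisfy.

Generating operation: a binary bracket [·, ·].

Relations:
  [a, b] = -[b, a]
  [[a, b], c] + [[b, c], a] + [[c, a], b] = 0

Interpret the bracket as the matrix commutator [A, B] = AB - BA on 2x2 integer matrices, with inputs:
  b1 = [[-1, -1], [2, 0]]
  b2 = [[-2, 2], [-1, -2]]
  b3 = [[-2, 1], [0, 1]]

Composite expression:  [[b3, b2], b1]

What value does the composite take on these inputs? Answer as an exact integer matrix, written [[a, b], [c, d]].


[[-15, -4], [7, 15]]


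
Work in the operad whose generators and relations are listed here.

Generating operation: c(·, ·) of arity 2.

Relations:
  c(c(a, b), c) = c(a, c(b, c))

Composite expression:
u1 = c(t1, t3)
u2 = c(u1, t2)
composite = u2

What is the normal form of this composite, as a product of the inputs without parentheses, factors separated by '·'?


Associativity of c dissolves the nesting; only the t-input order survives.
c(t1, t3) spells out as t1 · t3
c(c(t1, t3), t2) spells out as t1 · t3 · t2

t1 · t3 · t2


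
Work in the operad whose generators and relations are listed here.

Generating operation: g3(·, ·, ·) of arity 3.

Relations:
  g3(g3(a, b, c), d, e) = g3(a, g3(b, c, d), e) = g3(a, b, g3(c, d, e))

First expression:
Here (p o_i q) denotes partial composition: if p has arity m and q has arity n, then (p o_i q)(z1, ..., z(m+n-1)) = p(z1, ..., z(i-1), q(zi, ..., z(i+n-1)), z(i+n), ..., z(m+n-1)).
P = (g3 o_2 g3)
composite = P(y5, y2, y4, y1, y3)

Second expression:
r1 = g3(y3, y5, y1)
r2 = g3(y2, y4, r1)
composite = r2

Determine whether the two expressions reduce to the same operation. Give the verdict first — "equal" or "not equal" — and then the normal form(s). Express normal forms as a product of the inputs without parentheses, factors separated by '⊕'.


not equal — first y5 ⊕ y2 ⊕ y4 ⊕ y1 ⊕ y3, second y2 ⊕ y4 ⊕ y3 ⊕ y5 ⊕ y1

The first expression reduces to y5 ⊕ y2 ⊕ y4 ⊕ y1 ⊕ y3
The second expression reduces to y2 ⊕ y4 ⊕ y3 ⊕ y5 ⊕ y1
The forms do not match — not equal.


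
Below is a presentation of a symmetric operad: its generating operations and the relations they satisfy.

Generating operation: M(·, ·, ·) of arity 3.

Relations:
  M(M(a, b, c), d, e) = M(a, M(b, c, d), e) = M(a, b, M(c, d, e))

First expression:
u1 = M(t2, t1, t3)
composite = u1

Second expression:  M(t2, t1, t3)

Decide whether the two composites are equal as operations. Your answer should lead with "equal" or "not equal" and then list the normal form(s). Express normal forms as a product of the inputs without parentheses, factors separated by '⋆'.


equal; the common form is t2 ⋆ t1 ⋆ t3


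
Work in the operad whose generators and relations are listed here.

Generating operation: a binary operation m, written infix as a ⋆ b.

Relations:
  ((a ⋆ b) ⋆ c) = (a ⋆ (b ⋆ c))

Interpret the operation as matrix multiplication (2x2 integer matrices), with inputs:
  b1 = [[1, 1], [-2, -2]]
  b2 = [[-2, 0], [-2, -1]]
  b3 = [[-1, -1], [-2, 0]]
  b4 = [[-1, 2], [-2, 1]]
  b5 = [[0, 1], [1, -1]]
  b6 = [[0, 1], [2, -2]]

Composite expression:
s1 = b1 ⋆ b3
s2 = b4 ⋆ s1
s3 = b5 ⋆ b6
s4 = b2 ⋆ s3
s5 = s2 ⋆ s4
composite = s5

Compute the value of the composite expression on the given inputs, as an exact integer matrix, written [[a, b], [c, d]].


(b1 ⋆ b3) = [[-3, -1], [6, 2]]
(b4 ⋆ (b1 ⋆ b3)) = [[15, 5], [12, 4]]
(b5 ⋆ b6) = [[2, -2], [-2, 3]]
(b2 ⋆ (b5 ⋆ b6)) = [[-4, 4], [-2, 1]]
((b4 ⋆ (b1 ⋆ b3)) ⋆ (b2 ⋆ (b5 ⋆ b6))) = [[-70, 65], [-56, 52]]

[[-70, 65], [-56, 52]]


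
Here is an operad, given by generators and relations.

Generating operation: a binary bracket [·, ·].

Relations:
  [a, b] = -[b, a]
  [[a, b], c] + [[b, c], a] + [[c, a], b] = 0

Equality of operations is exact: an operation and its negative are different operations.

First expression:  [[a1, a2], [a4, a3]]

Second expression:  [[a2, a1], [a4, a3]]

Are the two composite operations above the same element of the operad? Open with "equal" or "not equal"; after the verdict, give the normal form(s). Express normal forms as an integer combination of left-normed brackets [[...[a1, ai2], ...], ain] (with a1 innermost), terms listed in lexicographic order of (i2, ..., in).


not equal — first -[[[a1, a2], a3], a4] + [[[a1, a2], a4], a3], second [[[a1, a2], a3], a4] - [[[a1, a2], a4], a3]

The first expression reduces to -[[[a1, a2], a3], a4] + [[[a1, a2], a4], a3]
The second expression reduces to [[[a1, a2], a3], a4] - [[[a1, a2], a4], a3]
The forms do not match — not equal.


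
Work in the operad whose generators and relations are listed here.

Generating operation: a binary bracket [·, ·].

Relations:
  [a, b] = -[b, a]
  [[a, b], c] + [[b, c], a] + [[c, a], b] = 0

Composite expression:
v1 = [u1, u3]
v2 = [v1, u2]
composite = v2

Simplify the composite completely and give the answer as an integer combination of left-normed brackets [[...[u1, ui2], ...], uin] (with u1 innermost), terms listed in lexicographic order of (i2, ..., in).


Skip Jacobi rewriting: expand, keep u1-initial words, read off terms.
Composite bracket: [[u1, u3], u2]
Expanding via [a, b] = ab - ba: 4 signed words (2^2 = 4).
Collect the words opening with u1:
  from u1u3u2, sign +1: term +[[u1, u3], u2]

[[u1, u3], u2]


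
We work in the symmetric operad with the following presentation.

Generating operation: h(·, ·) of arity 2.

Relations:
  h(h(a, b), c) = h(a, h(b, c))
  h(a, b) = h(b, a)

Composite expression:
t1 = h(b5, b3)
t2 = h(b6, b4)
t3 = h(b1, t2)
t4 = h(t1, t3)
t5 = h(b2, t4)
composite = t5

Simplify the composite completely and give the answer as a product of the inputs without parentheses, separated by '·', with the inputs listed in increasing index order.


b1 · b2 · b3 · b4 · b5 · b6


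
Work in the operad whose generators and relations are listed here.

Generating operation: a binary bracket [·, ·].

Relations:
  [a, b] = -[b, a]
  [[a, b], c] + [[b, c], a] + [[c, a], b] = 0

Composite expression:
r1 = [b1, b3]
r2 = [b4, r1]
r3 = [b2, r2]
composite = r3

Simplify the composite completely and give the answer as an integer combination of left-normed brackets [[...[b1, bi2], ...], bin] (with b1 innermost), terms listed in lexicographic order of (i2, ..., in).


Expand each bracket as ab - ba; the b1-initial words give the coefficients.
Composite bracket: [b2, [b4, [b1, b3]]]
Full expansion: 8 signed words from ab - ba (2^3 = 8).
Collect the words opening with b1:
  the word b1b3b4b2 carries sign +1 and contributes +[[[b1, b3], b4], b2]

[[[b1, b3], b4], b2]
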